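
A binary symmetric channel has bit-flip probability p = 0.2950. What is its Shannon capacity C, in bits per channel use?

For BSC with error probability p:
C = 1 - H(p) where H(p) is binary entropy
H(0.2950) = -0.2950 × log₂(0.2950) - 0.7050 × log₂(0.7050)
H(p) = 0.8751
C = 1 - 0.8751 = 0.1249 bits/use


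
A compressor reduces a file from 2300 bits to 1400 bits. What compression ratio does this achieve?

Compression ratio = Original / Compressed
= 2300 / 1400 = 1.64:1


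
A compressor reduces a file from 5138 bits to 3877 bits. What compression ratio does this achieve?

Compression ratio = Original / Compressed
= 5138 / 3877 = 1.33:1


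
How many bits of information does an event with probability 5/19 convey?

Information content I(x) = -log₂(p(x))
I = -log₂(5/19) = -log₂(0.2632)
I = 1.9260 bits


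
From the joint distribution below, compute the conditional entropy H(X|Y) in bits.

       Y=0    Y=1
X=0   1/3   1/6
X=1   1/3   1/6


H(X|Y) = Σ_y p(y) H(X|Y=y)
  p(Y=0) = 2/3, H(X|Y=0) = 1.0000
  p(Y=1) = 1/3, H(X|Y=1) = 1.0000
H(X|Y) = 0.6667×1.0000 + 0.3333×1.0000 = 1.0000 bits


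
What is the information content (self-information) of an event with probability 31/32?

Information content I(x) = -log₂(p(x))
I = -log₂(31/32) = -log₂(0.9688)
I = 0.0458 bits


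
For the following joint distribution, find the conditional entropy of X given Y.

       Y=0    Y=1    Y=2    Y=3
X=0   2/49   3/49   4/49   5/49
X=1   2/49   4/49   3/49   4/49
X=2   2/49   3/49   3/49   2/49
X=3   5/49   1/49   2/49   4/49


H(X|Y) = Σ_y p(y) H(X|Y=y)
  p(Y=0) = 11/49, H(X|Y=0) = 1.8586
  p(Y=1) = 11/49, H(X|Y=1) = 1.8676
  p(Y=2) = 12/49, H(X|Y=2) = 1.9591
  p(Y=3) = 15/49, H(X|Y=3) = 1.9329
H(X|Y) = 0.2245×1.8586 + 0.2245×1.8676 + 0.2449×1.9591 + 0.3061×1.9329 = 1.9080 bits


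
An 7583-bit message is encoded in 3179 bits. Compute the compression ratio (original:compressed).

Compression ratio = Original / Compressed
= 7583 / 3179 = 2.39:1


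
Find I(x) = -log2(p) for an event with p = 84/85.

Information content I(x) = -log₂(p(x))
I = -log₂(84/85) = -log₂(0.9882)
I = 0.0171 bits


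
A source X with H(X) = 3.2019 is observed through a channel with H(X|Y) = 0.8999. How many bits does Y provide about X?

I(X;Y) = H(X) - H(X|Y)
I(X;Y) = 3.2019 - 0.8999 = 2.302 bits


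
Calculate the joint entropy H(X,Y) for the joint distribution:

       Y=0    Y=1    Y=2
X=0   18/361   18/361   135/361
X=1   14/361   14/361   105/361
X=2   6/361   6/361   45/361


H(X,Y) = -Σ p(x,y) log₂ p(x,y)
  p(0,0)=18/361: -0.0499 × log₂(0.0499) = 0.2157
  p(0,1)=18/361: -0.0499 × log₂(0.0499) = 0.2157
  p(0,2)=135/361: -0.3740 × log₂(0.3740) = 0.5307
  p(1,0)=14/361: -0.0388 × log₂(0.0388) = 0.1818
  p(1,1)=14/361: -0.0388 × log₂(0.0388) = 0.1818
  p(1,2)=105/361: -0.2909 × log₂(0.2909) = 0.5182
  p(2,0)=6/361: -0.0166 × log₂(0.0166) = 0.0982
  p(2,1)=6/361: -0.0166 × log₂(0.0166) = 0.0982
  p(2,2)=45/361: -0.1247 × log₂(0.1247) = 0.3745
H(X,Y) = 2.4149 bits


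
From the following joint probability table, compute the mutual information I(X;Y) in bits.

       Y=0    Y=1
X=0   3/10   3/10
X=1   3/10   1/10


H(X) = 0.9710, H(Y) = 0.9710, H(X,Y) = 1.8955
I(X;Y) = H(X) + H(Y) - H(X,Y) = 0.0464 bits


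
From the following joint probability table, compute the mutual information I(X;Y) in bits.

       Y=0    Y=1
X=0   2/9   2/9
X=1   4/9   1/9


H(X) = 0.9911, H(Y) = 0.9183, H(X,Y) = 1.8366
I(X;Y) = H(X) + H(Y) - H(X,Y) = 0.0728 bits


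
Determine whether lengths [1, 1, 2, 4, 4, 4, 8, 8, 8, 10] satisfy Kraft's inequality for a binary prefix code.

Kraft inequality: Σ 2^(-l_i) ≤ 1 for prefix-free code
Calculating: 2^(-1) + 2^(-1) + 2^(-2) + 2^(-4) + 2^(-4) + 2^(-4) + 2^(-8) + 2^(-8) + 2^(-8) + 2^(-10)
= 0.5 + 0.5 + 0.25 + 0.0625 + 0.0625 + 0.0625 + 0.00390625 + 0.00390625 + 0.00390625 + 0.0009765625
= 1.4502
Since 1.4502 > 1, prefix-free code does not exist


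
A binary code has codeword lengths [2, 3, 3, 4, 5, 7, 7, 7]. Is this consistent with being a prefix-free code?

Kraft inequality: Σ 2^(-l_i) ≤ 1 for prefix-free code
Calculating: 2^(-2) + 2^(-3) + 2^(-3) + 2^(-4) + 2^(-5) + 2^(-7) + 2^(-7) + 2^(-7)
= 0.25 + 0.125 + 0.125 + 0.0625 + 0.03125 + 0.0078125 + 0.0078125 + 0.0078125
= 0.6172
Since 0.6172 ≤ 1, prefix-free code exists


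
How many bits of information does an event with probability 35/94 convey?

Information content I(x) = -log₂(p(x))
I = -log₂(35/94) = -log₂(0.3723)
I = 1.4253 bits


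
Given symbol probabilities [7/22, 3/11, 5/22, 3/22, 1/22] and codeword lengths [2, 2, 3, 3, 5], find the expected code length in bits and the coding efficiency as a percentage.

Average length L = Σ p_i × l_i = 2.5000 bits
Entropy H = 2.1174 bits
Efficiency η = H/L × 100% = 84.69%


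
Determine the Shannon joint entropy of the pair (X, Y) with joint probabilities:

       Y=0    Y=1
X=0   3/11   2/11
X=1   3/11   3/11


H(X,Y) = -Σ p(x,y) log₂ p(x,y)
  p(0,0)=3/11: -0.2727 × log₂(0.2727) = 0.5112
  p(0,1)=2/11: -0.1818 × log₂(0.1818) = 0.4472
  p(1,0)=3/11: -0.2727 × log₂(0.2727) = 0.5112
  p(1,1)=3/11: -0.2727 × log₂(0.2727) = 0.5112
H(X,Y) = 1.9808 bits


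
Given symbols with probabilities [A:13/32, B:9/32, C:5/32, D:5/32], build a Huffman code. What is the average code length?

Huffman tree construction:
Combine smallest probabilities repeatedly
Resulting codes:
  A: 0 (length 1)
  B: 10 (length 2)
  C: 110 (length 3)
  D: 111 (length 3)
Average length = Σ p(s) × length(s) = 1.9062 bits


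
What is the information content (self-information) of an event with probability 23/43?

Information content I(x) = -log₂(p(x))
I = -log₂(23/43) = -log₂(0.5349)
I = 0.9027 bits


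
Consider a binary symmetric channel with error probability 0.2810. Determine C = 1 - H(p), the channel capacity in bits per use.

For BSC with error probability p:
C = 1 - H(p) where H(p) is binary entropy
H(0.2810) = -0.2810 × log₂(0.2810) - 0.7190 × log₂(0.7190)
H(p) = 0.8568
C = 1 - 0.8568 = 0.1432 bits/use


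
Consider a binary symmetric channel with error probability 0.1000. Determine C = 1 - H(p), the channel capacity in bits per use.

For BSC with error probability p:
C = 1 - H(p) where H(p) is binary entropy
H(0.1000) = -0.1000 × log₂(0.1000) - 0.9000 × log₂(0.9000)
H(p) = 0.4690
C = 1 - 0.4690 = 0.5310 bits/use


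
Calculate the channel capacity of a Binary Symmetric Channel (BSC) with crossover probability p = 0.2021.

For BSC with error probability p:
C = 1 - H(p) where H(p) is binary entropy
H(0.2021) = -0.2021 × log₂(0.2021) - 0.7979 × log₂(0.7979)
H(p) = 0.7261
C = 1 - 0.7261 = 0.2739 bits/use


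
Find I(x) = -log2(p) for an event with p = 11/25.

Information content I(x) = -log₂(p(x))
I = -log₂(11/25) = -log₂(0.4400)
I = 1.1844 bits


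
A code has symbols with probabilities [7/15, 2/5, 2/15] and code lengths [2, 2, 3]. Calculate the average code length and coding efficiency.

Average length L = Σ p_i × l_i = 2.1333 bits
Entropy H = 1.4295 bits
Efficiency η = H/L × 100% = 67.01%


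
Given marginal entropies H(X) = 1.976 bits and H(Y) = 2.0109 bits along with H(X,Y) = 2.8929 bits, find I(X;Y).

I(X;Y) = H(X) + H(Y) - H(X,Y)
I(X;Y) = 1.976 + 2.0109 - 2.8929 = 1.094 bits


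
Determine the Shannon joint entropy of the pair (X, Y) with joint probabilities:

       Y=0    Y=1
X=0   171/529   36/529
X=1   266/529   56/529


H(X,Y) = -Σ p(x,y) log₂ p(x,y)
  p(0,0)=171/529: -0.3233 × log₂(0.3233) = 0.5267
  p(0,1)=36/529: -0.0681 × log₂(0.0681) = 0.2639
  p(1,0)=266/529: -0.5028 × log₂(0.5028) = 0.4987
  p(1,1)=56/529: -0.1059 × log₂(0.1059) = 0.3430
H(X,Y) = 1.6322 bits


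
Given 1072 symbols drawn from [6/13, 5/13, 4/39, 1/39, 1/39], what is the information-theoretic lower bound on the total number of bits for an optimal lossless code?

Entropy H = 1.6530 bits/symbol
Minimum bits = H × n = 1.6530 × 1072
= 1772.06 bits


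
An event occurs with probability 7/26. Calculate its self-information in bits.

Information content I(x) = -log₂(p(x))
I = -log₂(7/26) = -log₂(0.2692)
I = 1.8931 bits


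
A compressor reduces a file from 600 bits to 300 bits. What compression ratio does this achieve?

Compression ratio = Original / Compressed
= 600 / 300 = 2.00:1


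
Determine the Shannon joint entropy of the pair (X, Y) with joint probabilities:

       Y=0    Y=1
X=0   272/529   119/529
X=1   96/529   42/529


H(X,Y) = -Σ p(x,y) log₂ p(x,y)
  p(0,0)=272/529: -0.5142 × log₂(0.5142) = 0.4934
  p(0,1)=119/529: -0.2250 × log₂(0.2250) = 0.4842
  p(1,0)=96/529: -0.1815 × log₂(0.1815) = 0.4468
  p(1,1)=42/529: -0.0794 × log₂(0.0794) = 0.2902
H(X,Y) = 1.7146 bits


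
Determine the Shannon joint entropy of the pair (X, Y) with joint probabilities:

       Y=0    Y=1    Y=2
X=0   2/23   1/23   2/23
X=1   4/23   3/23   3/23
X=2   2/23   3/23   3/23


H(X,Y) = -Σ p(x,y) log₂ p(x,y)
  p(0,0)=2/23: -0.0870 × log₂(0.0870) = 0.3064
  p(0,1)=1/23: -0.0435 × log₂(0.0435) = 0.1967
  p(0,2)=2/23: -0.0870 × log₂(0.0870) = 0.3064
  p(1,0)=4/23: -0.1739 × log₂(0.1739) = 0.4389
  p(1,1)=3/23: -0.1304 × log₂(0.1304) = 0.3833
  p(1,2)=3/23: -0.1304 × log₂(0.1304) = 0.3833
  p(2,0)=2/23: -0.0870 × log₂(0.0870) = 0.3064
  p(2,1)=3/23: -0.1304 × log₂(0.1304) = 0.3833
  p(2,2)=3/23: -0.1304 × log₂(0.1304) = 0.3833
H(X,Y) = 3.0879 bits


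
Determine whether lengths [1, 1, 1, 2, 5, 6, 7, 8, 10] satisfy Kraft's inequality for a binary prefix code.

Kraft inequality: Σ 2^(-l_i) ≤ 1 for prefix-free code
Calculating: 2^(-1) + 2^(-1) + 2^(-1) + 2^(-2) + 2^(-5) + 2^(-6) + 2^(-7) + 2^(-8) + 2^(-10)
= 0.5 + 0.5 + 0.5 + 0.25 + 0.03125 + 0.015625 + 0.0078125 + 0.00390625 + 0.0009765625
= 1.8096
Since 1.8096 > 1, prefix-free code does not exist


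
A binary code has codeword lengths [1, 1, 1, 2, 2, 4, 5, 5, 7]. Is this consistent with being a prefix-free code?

Kraft inequality: Σ 2^(-l_i) ≤ 1 for prefix-free code
Calculating: 2^(-1) + 2^(-1) + 2^(-1) + 2^(-2) + 2^(-2) + 2^(-4) + 2^(-5) + 2^(-5) + 2^(-7)
= 0.5 + 0.5 + 0.5 + 0.25 + 0.25 + 0.0625 + 0.03125 + 0.03125 + 0.0078125
= 2.1328
Since 2.1328 > 1, prefix-free code does not exist


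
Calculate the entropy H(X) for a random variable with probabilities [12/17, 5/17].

H(X) = -Σ p(x) log₂ p(x)
  -12/17 × log₂(12/17) = 0.3547
  -5/17 × log₂(5/17) = 0.5193
H(X) = 0.8740 bits


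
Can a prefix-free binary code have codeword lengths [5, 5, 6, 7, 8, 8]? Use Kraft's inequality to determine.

Kraft inequality: Σ 2^(-l_i) ≤ 1 for prefix-free code
Calculating: 2^(-5) + 2^(-5) + 2^(-6) + 2^(-7) + 2^(-8) + 2^(-8)
= 0.03125 + 0.03125 + 0.015625 + 0.0078125 + 0.00390625 + 0.00390625
= 0.0938
Since 0.0938 ≤ 1, prefix-free code exists


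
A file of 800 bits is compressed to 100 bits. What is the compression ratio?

Compression ratio = Original / Compressed
= 800 / 100 = 8.00:1


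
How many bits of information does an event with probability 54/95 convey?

Information content I(x) = -log₂(p(x))
I = -log₂(54/95) = -log₂(0.5684)
I = 0.8150 bits


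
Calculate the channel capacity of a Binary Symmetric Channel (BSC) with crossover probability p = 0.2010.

For BSC with error probability p:
C = 1 - H(p) where H(p) is binary entropy
H(0.2010) = -0.2010 × log₂(0.2010) - 0.7990 × log₂(0.7990)
H(p) = 0.7239
C = 1 - 0.7239 = 0.2761 bits/use


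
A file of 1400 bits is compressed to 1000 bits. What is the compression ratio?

Compression ratio = Original / Compressed
= 1400 / 1000 = 1.40:1


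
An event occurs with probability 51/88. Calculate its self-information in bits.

Information content I(x) = -log₂(p(x))
I = -log₂(51/88) = -log₂(0.5795)
I = 0.7870 bits


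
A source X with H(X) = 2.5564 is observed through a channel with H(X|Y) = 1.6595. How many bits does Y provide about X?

I(X;Y) = H(X) - H(X|Y)
I(X;Y) = 2.5564 - 1.6595 = 0.8969 bits


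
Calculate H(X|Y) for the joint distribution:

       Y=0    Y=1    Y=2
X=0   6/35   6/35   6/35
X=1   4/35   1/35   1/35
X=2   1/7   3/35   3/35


H(X|Y) = Σ_y p(y) H(X|Y=y)
  p(Y=0) = 3/7, H(X|Y=0) = 1.5656
  p(Y=1) = 2/7, H(X|Y=1) = 1.2955
  p(Y=2) = 2/7, H(X|Y=2) = 1.2955
H(X|Y) = 0.4286×1.5656 + 0.2857×1.2955 + 0.2857×1.2955 = 1.4112 bits


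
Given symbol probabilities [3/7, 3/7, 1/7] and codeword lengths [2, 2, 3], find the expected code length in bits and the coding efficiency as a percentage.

Average length L = Σ p_i × l_i = 2.1429 bits
Entropy H = 1.4488 bits
Efficiency η = H/L × 100% = 67.61%


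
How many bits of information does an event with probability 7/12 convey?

Information content I(x) = -log₂(p(x))
I = -log₂(7/12) = -log₂(0.5833)
I = 0.7776 bits


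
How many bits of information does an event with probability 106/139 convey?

Information content I(x) = -log₂(p(x))
I = -log₂(106/139) = -log₂(0.7626)
I = 0.3910 bits


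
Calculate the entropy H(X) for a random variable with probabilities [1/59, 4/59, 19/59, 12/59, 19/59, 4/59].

H(X) = -Σ p(x) log₂ p(x)
  -1/59 × log₂(1/59) = 0.0997
  -4/59 × log₂(4/59) = 0.2632
  -19/59 × log₂(19/59) = 0.5264
  -12/59 × log₂(12/59) = 0.4673
  -19/59 × log₂(19/59) = 0.5264
  -4/59 × log₂(4/59) = 0.2632
H(X) = 2.1464 bits


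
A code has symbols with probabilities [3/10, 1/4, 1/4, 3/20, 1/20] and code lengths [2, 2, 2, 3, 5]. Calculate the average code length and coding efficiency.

Average length L = Σ p_i × l_i = 2.3000 bits
Entropy H = 2.1477 bits
Efficiency η = H/L × 100% = 93.38%


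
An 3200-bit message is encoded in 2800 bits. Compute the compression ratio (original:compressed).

Compression ratio = Original / Compressed
= 3200 / 2800 = 1.14:1


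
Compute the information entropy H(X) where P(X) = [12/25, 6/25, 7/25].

H(X) = -Σ p(x) log₂ p(x)
  -12/25 × log₂(12/25) = 0.5083
  -6/25 × log₂(6/25) = 0.4941
  -7/25 × log₂(7/25) = 0.5142
H(X) = 1.5166 bits


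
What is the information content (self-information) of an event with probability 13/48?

Information content I(x) = -log₂(p(x))
I = -log₂(13/48) = -log₂(0.2708)
I = 1.8845 bits


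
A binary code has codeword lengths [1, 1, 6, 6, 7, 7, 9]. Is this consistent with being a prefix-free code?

Kraft inequality: Σ 2^(-l_i) ≤ 1 for prefix-free code
Calculating: 2^(-1) + 2^(-1) + 2^(-6) + 2^(-6) + 2^(-7) + 2^(-7) + 2^(-9)
= 0.5 + 0.5 + 0.015625 + 0.015625 + 0.0078125 + 0.0078125 + 0.001953125
= 1.0488
Since 1.0488 > 1, prefix-free code does not exist


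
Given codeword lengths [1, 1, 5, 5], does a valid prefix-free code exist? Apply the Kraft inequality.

Kraft inequality: Σ 2^(-l_i) ≤ 1 for prefix-free code
Calculating: 2^(-1) + 2^(-1) + 2^(-5) + 2^(-5)
= 0.5 + 0.5 + 0.03125 + 0.03125
= 1.0625
Since 1.0625 > 1, prefix-free code does not exist


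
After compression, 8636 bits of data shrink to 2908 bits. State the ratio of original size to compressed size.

Compression ratio = Original / Compressed
= 8636 / 2908 = 2.97:1


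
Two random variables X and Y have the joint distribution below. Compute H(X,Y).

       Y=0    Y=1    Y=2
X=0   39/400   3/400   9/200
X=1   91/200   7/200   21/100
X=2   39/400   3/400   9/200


H(X,Y) = -Σ p(x,y) log₂ p(x,y)
  p(0,0)=39/400: -0.0975 × log₂(0.0975) = 0.3274
  p(0,1)=3/400: -0.0075 × log₂(0.0075) = 0.0529
  p(0,2)=9/200: -0.0450 × log₂(0.0450) = 0.2013
  p(1,0)=91/200: -0.4550 × log₂(0.4550) = 0.5169
  p(1,1)=7/200: -0.0350 × log₂(0.0350) = 0.1693
  p(1,2)=21/100: -0.2100 × log₂(0.2100) = 0.4728
  p(2,0)=39/400: -0.0975 × log₂(0.0975) = 0.3274
  p(2,1)=3/400: -0.0075 × log₂(0.0075) = 0.0529
  p(2,2)=9/200: -0.0450 × log₂(0.0450) = 0.2013
H(X,Y) = 2.3224 bits


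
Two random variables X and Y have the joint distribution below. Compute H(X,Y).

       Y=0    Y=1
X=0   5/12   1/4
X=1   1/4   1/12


H(X,Y) = -Σ p(x,y) log₂ p(x,y)
  p(0,0)=5/12: -0.4167 × log₂(0.4167) = 0.5263
  p(0,1)=1/4: -0.2500 × log₂(0.2500) = 0.5000
  p(1,0)=1/4: -0.2500 × log₂(0.2500) = 0.5000
  p(1,1)=1/12: -0.0833 × log₂(0.0833) = 0.2987
H(X,Y) = 1.8250 bits


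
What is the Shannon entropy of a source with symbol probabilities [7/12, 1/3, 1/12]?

H(X) = -Σ p(x) log₂ p(x)
  -7/12 × log₂(7/12) = 0.4536
  -1/3 × log₂(1/3) = 0.5283
  -1/12 × log₂(1/12) = 0.2987
H(X) = 1.2807 bits


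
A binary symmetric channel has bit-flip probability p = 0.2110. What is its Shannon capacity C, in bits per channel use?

For BSC with error probability p:
C = 1 - H(p) where H(p) is binary entropy
H(0.2110) = -0.2110 × log₂(0.2110) - 0.7890 × log₂(0.7890)
H(p) = 0.7434
C = 1 - 0.7434 = 0.2566 bits/use


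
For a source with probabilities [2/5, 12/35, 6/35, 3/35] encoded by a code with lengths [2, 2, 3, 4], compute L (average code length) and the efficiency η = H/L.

Average length L = Σ p_i × l_i = 2.3429 bits
Entropy H = 1.7982 bits
Efficiency η = H/L × 100% = 76.75%


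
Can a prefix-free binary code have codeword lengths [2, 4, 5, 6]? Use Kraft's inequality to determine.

Kraft inequality: Σ 2^(-l_i) ≤ 1 for prefix-free code
Calculating: 2^(-2) + 2^(-4) + 2^(-5) + 2^(-6)
= 0.25 + 0.0625 + 0.03125 + 0.015625
= 0.3594
Since 0.3594 ≤ 1, prefix-free code exists


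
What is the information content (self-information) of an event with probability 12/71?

Information content I(x) = -log₂(p(x))
I = -log₂(12/71) = -log₂(0.1690)
I = 2.5648 bits


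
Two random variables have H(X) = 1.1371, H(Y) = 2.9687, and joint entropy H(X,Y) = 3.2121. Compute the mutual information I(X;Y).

I(X;Y) = H(X) + H(Y) - H(X,Y)
I(X;Y) = 1.1371 + 2.9687 - 3.2121 = 0.8937 bits


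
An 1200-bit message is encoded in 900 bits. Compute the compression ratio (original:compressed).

Compression ratio = Original / Compressed
= 1200 / 900 = 1.33:1


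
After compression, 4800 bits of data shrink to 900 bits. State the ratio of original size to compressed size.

Compression ratio = Original / Compressed
= 4800 / 900 = 5.33:1


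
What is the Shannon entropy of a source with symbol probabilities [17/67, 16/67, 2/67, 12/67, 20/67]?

H(X) = -Σ p(x) log₂ p(x)
  -17/67 × log₂(17/67) = 0.5020
  -16/67 × log₂(16/67) = 0.4934
  -2/67 × log₂(2/67) = 0.1512
  -12/67 × log₂(12/67) = 0.4444
  -20/67 × log₂(20/67) = 0.5206
H(X) = 2.1117 bits


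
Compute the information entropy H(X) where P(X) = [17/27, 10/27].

H(X) = -Σ p(x) log₂ p(x)
  -17/27 × log₂(17/27) = 0.4202
  -10/27 × log₂(10/27) = 0.5307
H(X) = 0.9510 bits


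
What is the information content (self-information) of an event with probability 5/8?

Information content I(x) = -log₂(p(x))
I = -log₂(5/8) = -log₂(0.6250)
I = 0.6781 bits


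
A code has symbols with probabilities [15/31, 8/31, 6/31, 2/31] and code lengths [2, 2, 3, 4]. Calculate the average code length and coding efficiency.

Average length L = Σ p_i × l_i = 2.3226 bits
Entropy H = 1.7247 bits
Efficiency η = H/L × 100% = 74.26%


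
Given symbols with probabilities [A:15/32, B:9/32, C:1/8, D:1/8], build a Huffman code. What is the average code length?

Huffman tree construction:
Combine smallest probabilities repeatedly
Resulting codes:
  A: 0 (length 1)
  B: 11 (length 2)
  C: 100 (length 3)
  D: 101 (length 3)
Average length = Σ p(s) × length(s) = 1.7812 bits


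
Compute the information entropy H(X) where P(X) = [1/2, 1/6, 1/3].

H(X) = -Σ p(x) log₂ p(x)
  -1/2 × log₂(1/2) = 0.5000
  -1/6 × log₂(1/6) = 0.4308
  -1/3 × log₂(1/3) = 0.5283
H(X) = 1.4591 bits


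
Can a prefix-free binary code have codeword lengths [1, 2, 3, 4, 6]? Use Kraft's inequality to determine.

Kraft inequality: Σ 2^(-l_i) ≤ 1 for prefix-free code
Calculating: 2^(-1) + 2^(-2) + 2^(-3) + 2^(-4) + 2^(-6)
= 0.5 + 0.25 + 0.125 + 0.0625 + 0.015625
= 0.9531
Since 0.9531 ≤ 1, prefix-free code exists


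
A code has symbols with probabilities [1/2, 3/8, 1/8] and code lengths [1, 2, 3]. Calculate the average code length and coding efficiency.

Average length L = Σ p_i × l_i = 1.6250 bits
Entropy H = 1.4056 bits
Efficiency η = H/L × 100% = 86.50%


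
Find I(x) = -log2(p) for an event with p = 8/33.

Information content I(x) = -log₂(p(x))
I = -log₂(8/33) = -log₂(0.2424)
I = 2.0444 bits


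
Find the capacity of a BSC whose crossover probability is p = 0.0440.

For BSC with error probability p:
C = 1 - H(p) where H(p) is binary entropy
H(0.0440) = -0.0440 × log₂(0.0440) - 0.9560 × log₂(0.9560)
H(p) = 0.2603
C = 1 - 0.2603 = 0.7397 bits/use


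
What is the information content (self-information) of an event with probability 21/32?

Information content I(x) = -log₂(p(x))
I = -log₂(21/32) = -log₂(0.6562)
I = 0.6077 bits


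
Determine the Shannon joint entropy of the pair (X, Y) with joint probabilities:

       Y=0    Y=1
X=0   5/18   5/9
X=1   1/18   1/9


H(X,Y) = -Σ p(x,y) log₂ p(x,y)
  p(0,0)=5/18: -0.2778 × log₂(0.2778) = 0.5133
  p(0,1)=5/9: -0.5556 × log₂(0.5556) = 0.4711
  p(1,0)=1/18: -0.0556 × log₂(0.0556) = 0.2317
  p(1,1)=1/9: -0.1111 × log₂(0.1111) = 0.3522
H(X,Y) = 1.5683 bits


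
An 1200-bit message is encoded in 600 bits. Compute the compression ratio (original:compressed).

Compression ratio = Original / Compressed
= 1200 / 600 = 2.00:1


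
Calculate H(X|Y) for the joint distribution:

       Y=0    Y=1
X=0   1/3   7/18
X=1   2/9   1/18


H(X|Y) = Σ_y p(y) H(X|Y=y)
  p(Y=0) = 5/9, H(X|Y=0) = 0.9710
  p(Y=1) = 4/9, H(X|Y=1) = 0.5436
H(X|Y) = 0.5556×0.9710 + 0.4444×0.5436 = 0.7810 bits


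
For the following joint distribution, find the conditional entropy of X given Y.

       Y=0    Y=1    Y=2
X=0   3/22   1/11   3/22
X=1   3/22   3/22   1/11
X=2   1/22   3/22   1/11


H(X|Y) = Σ_y p(y) H(X|Y=y)
  p(Y=0) = 7/22, H(X|Y=0) = 1.4488
  p(Y=1) = 4/11, H(X|Y=1) = 1.5613
  p(Y=2) = 7/22, H(X|Y=2) = 1.5567
H(X|Y) = 0.3182×1.4488 + 0.3636×1.5613 + 0.3182×1.5567 = 1.5240 bits


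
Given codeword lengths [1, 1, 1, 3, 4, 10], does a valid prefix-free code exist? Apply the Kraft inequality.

Kraft inequality: Σ 2^(-l_i) ≤ 1 for prefix-free code
Calculating: 2^(-1) + 2^(-1) + 2^(-1) + 2^(-3) + 2^(-4) + 2^(-10)
= 0.5 + 0.5 + 0.5 + 0.125 + 0.0625 + 0.0009765625
= 1.6885
Since 1.6885 > 1, prefix-free code does not exist


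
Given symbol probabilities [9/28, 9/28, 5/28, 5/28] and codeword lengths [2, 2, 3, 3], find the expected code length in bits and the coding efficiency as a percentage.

Average length L = Σ p_i × l_i = 2.3571 bits
Entropy H = 1.9403 bits
Efficiency η = H/L × 100% = 82.32%


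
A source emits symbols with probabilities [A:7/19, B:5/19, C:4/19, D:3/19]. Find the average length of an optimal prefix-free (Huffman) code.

Huffman tree construction:
Combine smallest probabilities repeatedly
Resulting codes:
  A: 11 (length 2)
  B: 10 (length 2)
  C: 01 (length 2)
  D: 00 (length 2)
Average length = Σ p(s) × length(s) = 2.0000 bits


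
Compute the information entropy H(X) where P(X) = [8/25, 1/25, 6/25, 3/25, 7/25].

H(X) = -Σ p(x) log₂ p(x)
  -8/25 × log₂(8/25) = 0.5260
  -1/25 × log₂(1/25) = 0.1858
  -6/25 × log₂(6/25) = 0.4941
  -3/25 × log₂(3/25) = 0.3671
  -7/25 × log₂(7/25) = 0.5142
H(X) = 2.0872 bits


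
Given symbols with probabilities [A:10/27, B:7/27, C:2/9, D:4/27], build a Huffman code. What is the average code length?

Huffman tree construction:
Combine smallest probabilities repeatedly
Resulting codes:
  A: 11 (length 2)
  B: 10 (length 2)
  C: 01 (length 2)
  D: 00 (length 2)
Average length = Σ p(s) × length(s) = 2.0000 bits


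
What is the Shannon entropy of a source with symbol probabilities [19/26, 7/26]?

H(X) = -Σ p(x) log₂ p(x)
  -19/26 × log₂(19/26) = 0.3307
  -7/26 × log₂(7/26) = 0.5097
H(X) = 0.8404 bits


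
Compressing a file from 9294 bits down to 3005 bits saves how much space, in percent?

Space savings = (1 - Compressed/Original) × 100%
= (1 - 3005/9294) × 100%
= 67.67%


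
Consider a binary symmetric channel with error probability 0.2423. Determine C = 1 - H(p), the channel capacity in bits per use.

For BSC with error probability p:
C = 1 - H(p) where H(p) is binary entropy
H(0.2423) = -0.2423 × log₂(0.2423) - 0.7577 × log₂(0.7577)
H(p) = 0.7988
C = 1 - 0.7988 = 0.2012 bits/use


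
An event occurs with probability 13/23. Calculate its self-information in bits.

Information content I(x) = -log₂(p(x))
I = -log₂(13/23) = -log₂(0.5652)
I = 0.8231 bits


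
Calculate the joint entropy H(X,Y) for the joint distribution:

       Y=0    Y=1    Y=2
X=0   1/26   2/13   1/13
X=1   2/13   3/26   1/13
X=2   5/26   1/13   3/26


H(X,Y) = -Σ p(x,y) log₂ p(x,y)
  p(0,0)=1/26: -0.0385 × log₂(0.0385) = 0.1808
  p(0,1)=2/13: -0.1538 × log₂(0.1538) = 0.4155
  p(0,2)=1/13: -0.0769 × log₂(0.0769) = 0.2846
  p(1,0)=2/13: -0.1538 × log₂(0.1538) = 0.4155
  p(1,1)=3/26: -0.1154 × log₂(0.1154) = 0.3595
  p(1,2)=1/13: -0.0769 × log₂(0.0769) = 0.2846
  p(2,0)=5/26: -0.1923 × log₂(0.1923) = 0.4574
  p(2,1)=1/13: -0.0769 × log₂(0.0769) = 0.2846
  p(2,2)=3/26: -0.1154 × log₂(0.1154) = 0.3595
H(X,Y) = 3.0420 bits


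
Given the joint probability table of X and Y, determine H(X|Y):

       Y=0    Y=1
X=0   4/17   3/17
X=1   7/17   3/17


H(X|Y) = Σ_y p(y) H(X|Y=y)
  p(Y=0) = 11/17, H(X|Y=0) = 0.9457
  p(Y=1) = 6/17, H(X|Y=1) = 1.0000
H(X|Y) = 0.6471×0.9457 + 0.3529×1.0000 = 0.9648 bits


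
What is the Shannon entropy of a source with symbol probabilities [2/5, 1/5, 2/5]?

H(X) = -Σ p(x) log₂ p(x)
  -2/5 × log₂(2/5) = 0.5288
  -1/5 × log₂(1/5) = 0.4644
  -2/5 × log₂(2/5) = 0.5288
H(X) = 1.5219 bits


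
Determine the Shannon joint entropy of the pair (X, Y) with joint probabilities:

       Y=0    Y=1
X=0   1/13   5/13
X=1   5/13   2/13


H(X,Y) = -Σ p(x,y) log₂ p(x,y)
  p(0,0)=1/13: -0.0769 × log₂(0.0769) = 0.2846
  p(0,1)=5/13: -0.3846 × log₂(0.3846) = 0.5302
  p(1,0)=5/13: -0.3846 × log₂(0.3846) = 0.5302
  p(1,1)=2/13: -0.1538 × log₂(0.1538) = 0.4155
H(X,Y) = 1.7605 bits


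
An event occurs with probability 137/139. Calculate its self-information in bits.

Information content I(x) = -log₂(p(x))
I = -log₂(137/139) = -log₂(0.9856)
I = 0.0209 bits


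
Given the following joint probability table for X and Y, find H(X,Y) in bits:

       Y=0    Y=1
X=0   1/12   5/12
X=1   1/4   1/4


H(X,Y) = -Σ p(x,y) log₂ p(x,y)
  p(0,0)=1/12: -0.0833 × log₂(0.0833) = 0.2987
  p(0,1)=5/12: -0.4167 × log₂(0.4167) = 0.5263
  p(1,0)=1/4: -0.2500 × log₂(0.2500) = 0.5000
  p(1,1)=1/4: -0.2500 × log₂(0.2500) = 0.5000
H(X,Y) = 1.8250 bits


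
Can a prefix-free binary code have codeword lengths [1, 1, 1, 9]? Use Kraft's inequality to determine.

Kraft inequality: Σ 2^(-l_i) ≤ 1 for prefix-free code
Calculating: 2^(-1) + 2^(-1) + 2^(-1) + 2^(-9)
= 0.5 + 0.5 + 0.5 + 0.001953125
= 1.5020
Since 1.5020 > 1, prefix-free code does not exist


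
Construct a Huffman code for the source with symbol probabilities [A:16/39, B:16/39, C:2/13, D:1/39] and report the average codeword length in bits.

Huffman tree construction:
Combine smallest probabilities repeatedly
Resulting codes:
  A: 11 (length 2)
  B: 0 (length 1)
  C: 101 (length 3)
  D: 100 (length 3)
Average length = Σ p(s) × length(s) = 1.7692 bits


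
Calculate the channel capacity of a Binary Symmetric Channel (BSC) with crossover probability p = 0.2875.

For BSC with error probability p:
C = 1 - H(p) where H(p) is binary entropy
H(0.2875) = -0.2875 × log₂(0.2875) - 0.7125 × log₂(0.7125)
H(p) = 0.8655
C = 1 - 0.8655 = 0.1345 bits/use


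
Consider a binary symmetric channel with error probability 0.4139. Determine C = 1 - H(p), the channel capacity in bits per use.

For BSC with error probability p:
C = 1 - H(p) where H(p) is binary entropy
H(0.4139) = -0.4139 × log₂(0.4139) - 0.5861 × log₂(0.5861)
H(p) = 0.9785
C = 1 - 0.9785 = 0.0215 bits/use


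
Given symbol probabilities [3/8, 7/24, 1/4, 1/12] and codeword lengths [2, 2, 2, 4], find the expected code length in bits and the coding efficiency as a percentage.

Average length L = Σ p_i × l_i = 2.1667 bits
Entropy H = 1.8479 bits
Efficiency η = H/L × 100% = 85.29%


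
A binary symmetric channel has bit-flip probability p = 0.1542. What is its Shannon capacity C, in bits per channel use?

For BSC with error probability p:
C = 1 - H(p) where H(p) is binary entropy
H(0.1542) = -0.1542 × log₂(0.1542) - 0.8458 × log₂(0.8458)
H(p) = 0.6203
C = 1 - 0.6203 = 0.3797 bits/use


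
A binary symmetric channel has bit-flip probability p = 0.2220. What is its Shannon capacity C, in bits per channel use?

For BSC with error probability p:
C = 1 - H(p) where H(p) is binary entropy
H(0.2220) = -0.2220 × log₂(0.2220) - 0.7780 × log₂(0.7780)
H(p) = 0.7638
C = 1 - 0.7638 = 0.2362 bits/use


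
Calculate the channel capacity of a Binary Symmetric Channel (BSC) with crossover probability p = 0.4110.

For BSC with error probability p:
C = 1 - H(p) where H(p) is binary entropy
H(0.4110) = -0.4110 × log₂(0.4110) - 0.5890 × log₂(0.5890)
H(p) = 0.9770
C = 1 - 0.9770 = 0.0230 bits/use


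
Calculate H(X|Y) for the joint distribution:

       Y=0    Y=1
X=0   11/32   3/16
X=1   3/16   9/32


H(X|Y) = Σ_y p(y) H(X|Y=y)
  p(Y=0) = 17/32, H(X|Y=0) = 0.9367
  p(Y=1) = 15/32, H(X|Y=1) = 0.9710
H(X|Y) = 0.5312×0.9367 + 0.4688×0.9710 = 0.9527 bits


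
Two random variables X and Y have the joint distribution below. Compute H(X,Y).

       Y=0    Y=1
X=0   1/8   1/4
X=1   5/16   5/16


H(X,Y) = -Σ p(x,y) log₂ p(x,y)
  p(0,0)=1/8: -0.1250 × log₂(0.1250) = 0.3750
  p(0,1)=1/4: -0.2500 × log₂(0.2500) = 0.5000
  p(1,0)=5/16: -0.3125 × log₂(0.3125) = 0.5244
  p(1,1)=5/16: -0.3125 × log₂(0.3125) = 0.5244
H(X,Y) = 1.9238 bits


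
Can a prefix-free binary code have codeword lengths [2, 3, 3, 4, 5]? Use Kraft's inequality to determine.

Kraft inequality: Σ 2^(-l_i) ≤ 1 for prefix-free code
Calculating: 2^(-2) + 2^(-3) + 2^(-3) + 2^(-4) + 2^(-5)
= 0.25 + 0.125 + 0.125 + 0.0625 + 0.03125
= 0.5938
Since 0.5938 ≤ 1, prefix-free code exists


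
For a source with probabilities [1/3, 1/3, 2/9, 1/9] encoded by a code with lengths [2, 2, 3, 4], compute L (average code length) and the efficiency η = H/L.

Average length L = Σ p_i × l_i = 2.4444 bits
Entropy H = 1.8911 bits
Efficiency η = H/L × 100% = 77.36%


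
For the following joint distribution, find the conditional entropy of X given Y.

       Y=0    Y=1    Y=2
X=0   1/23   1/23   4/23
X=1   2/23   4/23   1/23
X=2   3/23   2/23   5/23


H(X|Y) = Σ_y p(y) H(X|Y=y)
  p(Y=0) = 6/23, H(X|Y=0) = 1.4591
  p(Y=1) = 7/23, H(X|Y=1) = 1.3788
  p(Y=2) = 10/23, H(X|Y=2) = 1.3610
H(X|Y) = 0.2609×1.4591 + 0.3043×1.3788 + 0.4348×1.3610 = 1.3920 bits


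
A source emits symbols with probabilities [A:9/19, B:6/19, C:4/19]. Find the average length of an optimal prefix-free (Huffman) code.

Huffman tree construction:
Combine smallest probabilities repeatedly
Resulting codes:
  A: 0 (length 1)
  B: 11 (length 2)
  C: 10 (length 2)
Average length = Σ p(s) × length(s) = 1.5263 bits


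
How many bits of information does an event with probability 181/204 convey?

Information content I(x) = -log₂(p(x))
I = -log₂(181/204) = -log₂(0.8873)
I = 0.1726 bits


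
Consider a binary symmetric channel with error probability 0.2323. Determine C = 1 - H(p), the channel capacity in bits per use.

For BSC with error probability p:
C = 1 - H(p) where H(p) is binary entropy
H(0.2323) = -0.2323 × log₂(0.2323) - 0.7677 × log₂(0.7677)
H(p) = 0.7820
C = 1 - 0.7820 = 0.2180 bits/use


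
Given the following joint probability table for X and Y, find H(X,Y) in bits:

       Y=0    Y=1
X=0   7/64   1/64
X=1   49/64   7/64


H(X,Y) = -Σ p(x,y) log₂ p(x,y)
  p(0,0)=7/64: -0.1094 × log₂(0.1094) = 0.3492
  p(0,1)=1/64: -0.0156 × log₂(0.0156) = 0.0938
  p(1,0)=49/64: -0.7656 × log₂(0.7656) = 0.2950
  p(1,1)=7/64: -0.1094 × log₂(0.1094) = 0.3492
H(X,Y) = 1.0871 bits


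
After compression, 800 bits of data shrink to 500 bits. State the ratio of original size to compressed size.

Compression ratio = Original / Compressed
= 800 / 500 = 1.60:1


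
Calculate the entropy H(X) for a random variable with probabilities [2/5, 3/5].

H(X) = -Σ p(x) log₂ p(x)
  -2/5 × log₂(2/5) = 0.5288
  -3/5 × log₂(3/5) = 0.4422
H(X) = 0.9710 bits


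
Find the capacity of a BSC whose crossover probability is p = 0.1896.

For BSC with error probability p:
C = 1 - H(p) where H(p) is binary entropy
H(0.1896) = -0.1896 × log₂(0.1896) - 0.8104 × log₂(0.8104)
H(p) = 0.7006
C = 1 - 0.7006 = 0.2994 bits/use


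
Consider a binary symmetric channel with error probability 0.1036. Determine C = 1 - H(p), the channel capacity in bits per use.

For BSC with error probability p:
C = 1 - H(p) where H(p) is binary entropy
H(0.1036) = -0.1036 × log₂(0.1036) - 0.8964 × log₂(0.8964)
H(p) = 0.4803
C = 1 - 0.4803 = 0.5197 bits/use


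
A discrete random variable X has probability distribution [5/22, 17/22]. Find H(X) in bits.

H(X) = -Σ p(x) log₂ p(x)
  -5/22 × log₂(5/22) = 0.4858
  -17/22 × log₂(17/22) = 0.2874
H(X) = 0.7732 bits


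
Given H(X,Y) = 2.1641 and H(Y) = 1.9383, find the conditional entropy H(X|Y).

Chain rule: H(X,Y) = H(X|Y) + H(Y)
H(X|Y) = H(X,Y) - H(Y) = 2.1641 - 1.9383 = 0.2258 bits


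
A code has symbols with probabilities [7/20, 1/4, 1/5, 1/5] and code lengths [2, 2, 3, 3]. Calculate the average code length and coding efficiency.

Average length L = Σ p_i × l_i = 2.4000 bits
Entropy H = 1.9589 bits
Efficiency η = H/L × 100% = 81.62%


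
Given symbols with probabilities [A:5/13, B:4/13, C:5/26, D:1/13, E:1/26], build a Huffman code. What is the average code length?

Huffman tree construction:
Combine smallest probabilities repeatedly
Resulting codes:
  A: 0 (length 1)
  B: 10 (length 2)
  C: 111 (length 3)
  D: 1101 (length 4)
  E: 1100 (length 4)
Average length = Σ p(s) × length(s) = 2.0385 bits


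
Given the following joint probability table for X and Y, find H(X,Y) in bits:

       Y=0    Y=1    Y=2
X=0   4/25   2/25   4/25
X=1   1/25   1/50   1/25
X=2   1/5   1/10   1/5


H(X,Y) = -Σ p(x,y) log₂ p(x,y)
  p(0,0)=4/25: -0.1600 × log₂(0.1600) = 0.4230
  p(0,1)=2/25: -0.0800 × log₂(0.0800) = 0.2915
  p(0,2)=4/25: -0.1600 × log₂(0.1600) = 0.4230
  p(1,0)=1/25: -0.0400 × log₂(0.0400) = 0.1858
  p(1,1)=1/50: -0.0200 × log₂(0.0200) = 0.1129
  p(1,2)=1/25: -0.0400 × log₂(0.0400) = 0.1858
  p(2,0)=1/5: -0.2000 × log₂(0.2000) = 0.4644
  p(2,1)=1/10: -0.1000 × log₂(0.1000) = 0.3322
  p(2,2)=1/5: -0.2000 × log₂(0.2000) = 0.4644
H(X,Y) = 2.8829 bits


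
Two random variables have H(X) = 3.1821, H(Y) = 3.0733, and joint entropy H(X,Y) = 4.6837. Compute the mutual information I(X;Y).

I(X;Y) = H(X) + H(Y) - H(X,Y)
I(X;Y) = 3.1821 + 3.0733 - 4.6837 = 1.5717 bits


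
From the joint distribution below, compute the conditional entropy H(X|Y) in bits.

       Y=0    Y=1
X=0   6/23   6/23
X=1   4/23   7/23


H(X|Y) = Σ_y p(y) H(X|Y=y)
  p(Y=0) = 10/23, H(X|Y=0) = 0.9710
  p(Y=1) = 13/23, H(X|Y=1) = 0.9957
H(X|Y) = 0.4348×0.9710 + 0.5652×0.9957 = 0.9850 bits


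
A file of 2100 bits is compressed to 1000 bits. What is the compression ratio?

Compression ratio = Original / Compressed
= 2100 / 1000 = 2.10:1


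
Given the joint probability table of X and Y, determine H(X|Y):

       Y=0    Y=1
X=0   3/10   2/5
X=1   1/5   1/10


H(X|Y) = Σ_y p(y) H(X|Y=y)
  p(Y=0) = 1/2, H(X|Y=0) = 0.9710
  p(Y=1) = 1/2, H(X|Y=1) = 0.7219
H(X|Y) = 0.5000×0.9710 + 0.5000×0.7219 = 0.8464 bits


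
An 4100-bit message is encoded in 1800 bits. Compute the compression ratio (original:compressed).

Compression ratio = Original / Compressed
= 4100 / 1800 = 2.28:1


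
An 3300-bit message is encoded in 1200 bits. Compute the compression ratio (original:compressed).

Compression ratio = Original / Compressed
= 3300 / 1200 = 2.75:1


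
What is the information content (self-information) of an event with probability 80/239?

Information content I(x) = -log₂(p(x))
I = -log₂(80/239) = -log₂(0.3347)
I = 1.5789 bits


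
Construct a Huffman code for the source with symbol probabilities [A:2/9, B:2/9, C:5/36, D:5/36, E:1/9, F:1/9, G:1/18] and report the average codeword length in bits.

Huffman tree construction:
Combine smallest probabilities repeatedly
Resulting codes:
  A: 00 (length 2)
  B: 01 (length 2)
  C: 101 (length 3)
  D: 110 (length 3)
  E: 1111 (length 4)
  F: 100 (length 3)
  G: 1110 (length 4)
Average length = Σ p(s) × length(s) = 2.7222 bits


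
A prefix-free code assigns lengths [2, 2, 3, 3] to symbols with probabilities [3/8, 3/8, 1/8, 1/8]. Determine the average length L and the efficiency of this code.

Average length L = Σ p_i × l_i = 2.2500 bits
Entropy H = 1.8113 bits
Efficiency η = H/L × 100% = 80.50%


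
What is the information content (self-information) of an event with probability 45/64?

Information content I(x) = -log₂(p(x))
I = -log₂(45/64) = -log₂(0.7031)
I = 0.5081 bits


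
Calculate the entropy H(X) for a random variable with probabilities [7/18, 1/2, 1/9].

H(X) = -Σ p(x) log₂ p(x)
  -7/18 × log₂(7/18) = 0.5299
  -1/2 × log₂(1/2) = 0.5000
  -1/9 × log₂(1/9) = 0.3522
H(X) = 1.3821 bits


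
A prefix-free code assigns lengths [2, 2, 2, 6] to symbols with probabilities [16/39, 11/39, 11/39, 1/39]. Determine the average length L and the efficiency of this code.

Average length L = Σ p_i × l_i = 2.1026 bits
Entropy H = 1.6929 bits
Efficiency η = H/L × 100% = 80.52%


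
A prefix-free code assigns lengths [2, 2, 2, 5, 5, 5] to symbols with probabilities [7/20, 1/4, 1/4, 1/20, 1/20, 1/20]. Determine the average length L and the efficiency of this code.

Average length L = Σ p_i × l_i = 2.4500 bits
Entropy H = 2.1784 bits
Efficiency η = H/L × 100% = 88.91%


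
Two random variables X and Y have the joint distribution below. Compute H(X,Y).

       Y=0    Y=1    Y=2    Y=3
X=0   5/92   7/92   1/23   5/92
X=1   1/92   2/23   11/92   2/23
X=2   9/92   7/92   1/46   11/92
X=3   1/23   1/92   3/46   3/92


H(X,Y) = -Σ p(x,y) log₂ p(x,y)
  p(0,0)=5/92: -0.0543 × log₂(0.0543) = 0.2283
  p(0,1)=7/92: -0.0761 × log₂(0.0761) = 0.2828
  p(0,2)=1/23: -0.0435 × log₂(0.0435) = 0.1967
  p(0,3)=5/92: -0.0543 × log₂(0.0543) = 0.2283
  p(1,0)=1/92: -0.0109 × log₂(0.0109) = 0.0709
  p(1,1)=2/23: -0.0870 × log₂(0.0870) = 0.3064
  p(1,2)=11/92: -0.1196 × log₂(0.1196) = 0.3664
  p(1,3)=2/23: -0.0870 × log₂(0.0870) = 0.3064
  p(2,0)=9/92: -0.0978 × log₂(0.0978) = 0.3281
  p(2,1)=7/92: -0.0761 × log₂(0.0761) = 0.2828
  p(2,2)=1/46: -0.0217 × log₂(0.0217) = 0.1201
  p(2,3)=11/92: -0.1196 × log₂(0.1196) = 0.3664
  p(3,0)=1/23: -0.0435 × log₂(0.0435) = 0.1967
  p(3,1)=1/92: -0.0109 × log₂(0.0109) = 0.0709
  p(3,2)=3/46: -0.0652 × log₂(0.0652) = 0.2569
  p(3,3)=3/92: -0.0326 × log₂(0.0326) = 0.1610
H(X,Y) = 3.7690 bits


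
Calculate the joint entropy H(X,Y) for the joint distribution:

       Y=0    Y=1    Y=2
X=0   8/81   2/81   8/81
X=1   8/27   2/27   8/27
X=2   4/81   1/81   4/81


H(X,Y) = -Σ p(x,y) log₂ p(x,y)
  p(0,0)=8/81: -0.0988 × log₂(0.0988) = 0.3299
  p(0,1)=2/81: -0.0247 × log₂(0.0247) = 0.1318
  p(0,2)=8/81: -0.0988 × log₂(0.0988) = 0.3299
  p(1,0)=8/27: -0.2963 × log₂(0.2963) = 0.5200
  p(1,1)=2/27: -0.0741 × log₂(0.0741) = 0.2781
  p(1,2)=8/27: -0.2963 × log₂(0.2963) = 0.5200
  p(2,0)=4/81: -0.0494 × log₂(0.0494) = 0.2143
  p(2,1)=1/81: -0.0123 × log₂(0.0123) = 0.0783
  p(2,2)=4/81: -0.0494 × log₂(0.0494) = 0.2143
H(X,Y) = 2.6165 bits
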